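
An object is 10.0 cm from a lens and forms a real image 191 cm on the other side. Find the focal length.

f = 9.50 cm (converging)

Real image ⇒ d_i = +191 cm.
1/f = 1/d_o + 1/d_i = 1/(10.0) + 1/(191) = 0.1052, so f = 9.50 cm.
Since f is positive, the lens is converging.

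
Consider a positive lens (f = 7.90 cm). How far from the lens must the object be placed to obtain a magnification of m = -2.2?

11.5 cm

m = −d_i/d_o ⇒ d_i = −m·d_o.
1/f = 1/d_o + 1/d_i = 1/d_o − 1/(m·d_o) = (1 − 1/m)/d_o, so d_o = f(1 − 1/m) = (7.900)(1 − 1/(-2.2)) = 11.5 cm.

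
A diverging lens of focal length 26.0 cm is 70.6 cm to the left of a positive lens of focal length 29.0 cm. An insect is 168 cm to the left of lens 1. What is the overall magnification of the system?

m = -0.0606

f₁ = −26.0 cm (diverging).
Lens 1: 1/d_i1 = 1/(-26.0) − 1/(168) = -0.04441, so d_i1 = -22.52 cm; m₁ = −d_i1/d_o1 = +0.1340.
d_o2 = 70.6 − (-22.52) = 93.12 cm.
Lens 2: 1/d_i2 = 1/(29.0) − 1/(93.12) = 0.02374, so d_i2 = 42.12 cm; m₂ = −d_i2/d_o2 = -0.4523.
m = m₁·m₂ = (+0.1340)(-0.4523) = -0.0606.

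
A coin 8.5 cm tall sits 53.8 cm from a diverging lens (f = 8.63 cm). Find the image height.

For a diverging lens, f = -8.63 cm.
1/d_i = 1/f − 1/d_o = 1/(-8.630) − 1/(53.8) = -0.1345, so d_i = -7.437 cm.
m = −d_i/d_o = +0.1382.
|h_i| = |m|·h_o = 0.1382 × 8.5 = 1.17 cm. The image is virtual, upright and reduced, on the same side as the object.

1.17 cm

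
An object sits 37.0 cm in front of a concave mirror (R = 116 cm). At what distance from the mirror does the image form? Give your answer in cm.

f = R/2 = 116/2 = 58.00 cm.
Mirror equation: 1/q = 1/f − 1/p = 1/(58.00) − 1/(37.0) = 0.01724 − 0.02703 = -0.009786, so q = -102 cm.
The image is virtual, upright and enlarged, behind the mirror.

102 cm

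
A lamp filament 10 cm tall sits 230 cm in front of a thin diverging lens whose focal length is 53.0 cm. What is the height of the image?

1.87 cm

For a diverging lens, f = -53.0 cm.
1/d_i = 1/f − 1/d_o = 1/(-53.00) − 1/(230) = -0.02322, so d_i = -43.07 cm.
m = −d_i/d_o = +0.1873.
|h_i| = |m|·h_o = 0.1873 × 10 = 1.87 cm. The image is virtual, upright and reduced, on the same side as the object.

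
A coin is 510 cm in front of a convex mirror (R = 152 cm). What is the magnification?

m = +0.130

f = R/2 = 152/2 = 76.00 cm; for a convex mirror, f = -76.00 cm.
1/d_i = 1/f − 1/d_o = 1/(-76.00) − 1/(510) = -0.01512, so d_i = -66.14 cm.
m = −d_i/d_o = −(-66.14)/(510) = +0.130.
The image is virtual, upright and reduced, behind the mirror.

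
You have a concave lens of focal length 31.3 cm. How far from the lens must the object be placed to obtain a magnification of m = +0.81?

7.34 cm

For a concave lens, f = -31.3 cm.
m = −d_i/d_o ⇒ d_i = −m·d_o.
1/f = 1/d_o + 1/d_i = 1/d_o − 1/(m·d_o) = (1 − 1/m)/d_o, so d_o = f(1 − 1/m) = (-31.30)(1 − 1/(+0.81)) = 7.34 cm.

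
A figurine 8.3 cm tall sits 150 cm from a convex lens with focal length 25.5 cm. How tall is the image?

1/d_i = 1/f − 1/d_o = 1/(25.50) − 1/(150) = 0.03255, so d_i = 30.72 cm.
m = −d_i/d_o = -0.2048.
|h_i| = |m|·h_o = 0.2048 × 8.3 = 1.70 cm. The image is real, inverted and reduced, on the far side of the lens.

1.70 cm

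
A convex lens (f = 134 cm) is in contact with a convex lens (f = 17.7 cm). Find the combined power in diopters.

P₁ = 1/f₁ = 1/(1.34 m) = +0.7463 D; P₂ = 1/f₂ = 1/(0.177 m) = +5.650 D.
For thin lenses in contact, P = P₁ + P₂ = (+0.7463) + (+5.650) = +6.40 D.

P = +6.40 D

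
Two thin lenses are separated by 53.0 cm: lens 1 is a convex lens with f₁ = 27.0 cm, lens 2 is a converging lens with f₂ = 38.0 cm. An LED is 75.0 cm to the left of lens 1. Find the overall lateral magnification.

Lens 1: 1/d_i1 = 1/(27.0) − 1/(75.0) = 0.02370, so d_i1 = 42.19 cm; m₁ = −d_i1/d_o1 = -0.5625.
d_o2 = 53.0 − (42.19) = 10.81 cm.
Lens 2: 1/d_i2 = 1/(38.0) − 1/(10.81) = -0.06619, so d_i2 = -15.11 cm; m₂ = −d_i2/d_o2 = +1.398.
m = m₁·m₂ = (-0.5625)(+1.398) = -0.786.

m = -0.786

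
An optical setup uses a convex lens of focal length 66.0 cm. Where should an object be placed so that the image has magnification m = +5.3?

53.5 cm

m = −d_i/d_o ⇒ d_i = −m·d_o.
1/f = 1/d_o + 1/d_i = 1/d_o − 1/(m·d_o) = (1 − 1/m)/d_o, so d_o = f(1 − 1/m) = (66.00)(1 − 1/(+5.3)) = 53.5 cm.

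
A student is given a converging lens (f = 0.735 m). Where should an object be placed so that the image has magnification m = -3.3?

0.958 m

m = −d_i/d_o ⇒ d_i = −m·d_o.
1/f = 1/d_o + 1/d_i = 1/d_o − 1/(m·d_o) = (1 − 1/m)/d_o, so d_o = f(1 − 1/m) = (0.7350)(1 − 1/(-3.3)) = 0.958 m.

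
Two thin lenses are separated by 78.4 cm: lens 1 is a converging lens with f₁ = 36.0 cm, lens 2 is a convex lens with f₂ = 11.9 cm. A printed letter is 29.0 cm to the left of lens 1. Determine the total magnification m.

m = -0.284

Lens 1: 1/d_i1 = 1/(36.0) − 1/(29.0) = -0.006705, so d_i1 = -149.1 cm; m₁ = −d_i1/d_o1 = +5.141.
d_o2 = 78.4 − (-149.1) = 227.5 cm.
Lens 2: 1/d_i2 = 1/(11.9) − 1/(227.5) = 0.07964, so d_i2 = 12.56 cm; m₂ = −d_i2/d_o2 = -0.05519.
m = m₁·m₂ = (+5.141)(-0.05519) = -0.284.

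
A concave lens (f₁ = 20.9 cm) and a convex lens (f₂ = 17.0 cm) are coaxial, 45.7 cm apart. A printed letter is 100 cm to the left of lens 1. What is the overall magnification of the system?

f₁ = −20.9 cm (diverging).
Lens 1: 1/d_i1 = 1/(-20.9) − 1/(100) = -0.05785, so d_i1 = -17.29 cm; m₁ = −d_i1/d_o1 = +0.1729.
d_o2 = 45.7 − (-17.29) = 62.99 cm.
Lens 2: 1/d_i2 = 1/(17.0) − 1/(62.99) = 0.04295, so d_i2 = 23.28 cm; m₂ = −d_i2/d_o2 = -0.3696.
m = m₁·m₂ = (+0.1729)(-0.3696) = -0.0639.

m = -0.0639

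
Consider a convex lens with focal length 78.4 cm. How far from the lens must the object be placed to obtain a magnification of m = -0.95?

161 cm

m = −d_i/d_o ⇒ d_i = −m·d_o.
1/f = 1/d_o + 1/d_i = 1/d_o − 1/(m·d_o) = (1 − 1/m)/d_o, so d_o = f(1 − 1/m) = (78.40)(1 − 1/(-0.95)) = 161 cm.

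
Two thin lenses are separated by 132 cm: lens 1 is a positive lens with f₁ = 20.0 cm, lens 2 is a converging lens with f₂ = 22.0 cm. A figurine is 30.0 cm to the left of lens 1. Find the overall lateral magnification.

Lens 1: 1/d_i1 = 1/(20.0) − 1/(30.0) = 0.01667, so d_i1 = 60.00 cm; m₁ = −d_i1/d_o1 = -2.000.
d_o2 = 132 − (60.00) = 72.00 cm.
Lens 2: 1/d_i2 = 1/(22.0) − 1/(72.00) = 0.03157, so d_i2 = 31.68 cm; m₂ = −d_i2/d_o2 = -0.4400.
m = m₁·m₂ = (-2.000)(-0.4400) = +0.880.

m = +0.880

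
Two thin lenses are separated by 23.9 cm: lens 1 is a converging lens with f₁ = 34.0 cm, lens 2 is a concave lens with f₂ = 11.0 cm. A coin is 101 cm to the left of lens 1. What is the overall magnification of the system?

m = +0.341

Lens 1: 1/d_i1 = 1/(34.0) − 1/(101) = 0.01951, so d_i1 = 51.25 cm; m₁ = −d_i1/d_o1 = -0.5074.
d_o2 = 23.9 − (51.25) = -27.35 cm (virtual object).
f₂ = −11.0 cm (diverging).
Lens 2: 1/d_i2 = 1/(-11.0) − 1/(-27.35) = -0.05435, so d_i2 = -18.40 cm; m₂ = −d_i2/d_o2 = -0.6728.
m = m₁·m₂ = (-0.5074)(-0.6728) = +0.341.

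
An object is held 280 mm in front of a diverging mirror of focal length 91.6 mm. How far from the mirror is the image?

69.0 mm

For a diverging mirror, f = -91.6 mm.
Mirror equation: 1/d_i = 1/f − 1/d_o = 1/(-91.60) − 1/(280) = -0.01092 − 0.003571 = -0.01449, so d_i = -69.0 mm.
The image is virtual, upright and reduced, behind the mirror.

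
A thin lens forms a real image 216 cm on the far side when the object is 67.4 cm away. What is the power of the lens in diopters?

P = +1.95 D

d_i = +216 cm.
1/f = 1/d_o + 1/d_i = 1/(67.4) + 1/(216) = 0.01947 cm⁻¹.
f = 51.37 cm = 0.5137 m, so P = 1/f = +1.95 D.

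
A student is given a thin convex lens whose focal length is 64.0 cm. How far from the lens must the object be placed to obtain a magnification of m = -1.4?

m = −d_i/d_o ⇒ d_i = −m·d_o.
1/f = 1/d_o + 1/d_i = 1/d_o − 1/(m·d_o) = (1 − 1/m)/d_o, so d_o = f(1 − 1/m) = (64.00)(1 − 1/(-1.4)) = 110 cm.

110 cm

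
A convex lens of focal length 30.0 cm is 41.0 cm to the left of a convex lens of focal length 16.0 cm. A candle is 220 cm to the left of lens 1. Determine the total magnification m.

m = -0.259

Lens 1: 1/d_i1 = 1/(30.0) − 1/(220) = 0.02879, so d_i1 = 34.74 cm; m₁ = −d_i1/d_o1 = -0.1579.
d_o2 = 41.0 − (34.74) = 6.260 cm.
Lens 2: 1/d_i2 = 1/(16.0) − 1/(6.260) = -0.09724, so d_i2 = -10.28 cm; m₂ = −d_i2/d_o2 = +1.643.
m = m₁·m₂ = (-0.1579)(+1.643) = -0.259.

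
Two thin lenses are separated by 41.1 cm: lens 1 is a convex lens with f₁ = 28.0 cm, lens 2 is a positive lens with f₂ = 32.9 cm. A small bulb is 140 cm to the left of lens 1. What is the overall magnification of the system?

Lens 1: 1/d_i1 = 1/(28.0) − 1/(140) = 0.02857, so d_i1 = 35.00 cm; m₁ = −d_i1/d_o1 = -0.2500.
d_o2 = 41.1 − (35.00) = 6.100 cm.
Lens 2: 1/d_i2 = 1/(32.9) − 1/(6.100) = -0.1335, so d_i2 = -7.488 cm; m₂ = −d_i2/d_o2 = +1.228.
m = m₁·m₂ = (-0.2500)(+1.228) = -0.307.

m = -0.307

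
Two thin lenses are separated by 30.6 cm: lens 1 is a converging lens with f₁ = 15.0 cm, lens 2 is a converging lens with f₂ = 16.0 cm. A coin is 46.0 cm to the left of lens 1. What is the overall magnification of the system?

m = -1.01

Lens 1: 1/d_i1 = 1/(15.0) − 1/(46.0) = 0.04493, so d_i1 = 22.26 cm; m₁ = −d_i1/d_o1 = -0.4839.
d_o2 = 30.6 − (22.26) = 8.340 cm.
Lens 2: 1/d_i2 = 1/(16.0) − 1/(8.340) = -0.05740, so d_i2 = -17.42 cm; m₂ = −d_i2/d_o2 = +2.089.
m = m₁·m₂ = (-0.4839)(+2.089) = -1.01.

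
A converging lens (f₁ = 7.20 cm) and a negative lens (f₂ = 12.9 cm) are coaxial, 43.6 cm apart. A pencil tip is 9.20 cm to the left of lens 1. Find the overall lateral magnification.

Lens 1: 1/d_i1 = 1/(7.20) − 1/(9.20) = 0.03019, so d_i1 = 33.12 cm; m₁ = −d_i1/d_o1 = -3.600.
d_o2 = 43.6 − (33.12) = 10.48 cm.
f₂ = −12.9 cm (diverging).
Lens 2: 1/d_i2 = 1/(-12.9) − 1/(10.48) = -0.1729, so d_i2 = -5.782 cm; m₂ = −d_i2/d_o2 = +0.5518.
m = m₁·m₂ = (-3.600)(+0.5518) = -1.99.

m = -1.99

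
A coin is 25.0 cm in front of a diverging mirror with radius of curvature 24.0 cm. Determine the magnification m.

f = R/2 = 24.0/2 = 12.00 cm; for a diverging mirror, f = -12.00 cm.
1/d_i = 1/f − 1/d_o = 1/(-12.00) − 1/(25.0) = -0.1233, so d_i = -8.108 cm.
m = −d_i/d_o = −(-8.108)/(25.0) = +0.324.
The image is virtual, upright and reduced, behind the mirror.

m = +0.324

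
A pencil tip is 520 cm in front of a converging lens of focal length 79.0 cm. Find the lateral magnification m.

m = -0.179

1/d_i = 1/f − 1/d_o = 1/(79.00) − 1/(520) = 0.01074, so d_i = 93.15 cm.
m = −d_i/d_o = −(93.15)/(520) = -0.179.
The image is real, inverted and reduced, on the far side of the lens.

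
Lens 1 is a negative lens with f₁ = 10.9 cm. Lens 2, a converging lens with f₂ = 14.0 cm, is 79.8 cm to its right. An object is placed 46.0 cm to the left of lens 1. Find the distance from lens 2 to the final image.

16.6 cm

Lens 1 is diverging, so f₁ = −10.9 cm.
Lens 1: 1/d_i1 = 1/f₁ − 1/d_o1 = 1/(-10.9) − 1/(46.0) = -0.1135, so d_i1 = -8.812 cm.
The intermediate image is 8.812 cm to the left of lens 1 (virtual), which is 79.8 − (-8.812) = 88.61 cm to the left of lens 2, so d_o2 = +88.61 cm.
Lens 2: 1/d_i2 = 1/f₂ − 1/d_o2 = 1/(14.0) − 1/(88.61) = 0.06014, so d_i2 = 16.6 cm.
The final image is real, 16.6 cm to the right of lens 2 (overall magnification ≈ -0.036).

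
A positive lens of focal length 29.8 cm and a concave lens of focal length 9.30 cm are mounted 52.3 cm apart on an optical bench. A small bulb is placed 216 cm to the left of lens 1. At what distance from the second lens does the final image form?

Lens 1: 1/d_i1 = 1/f₁ − 1/d_o1 = 1/(29.8) − 1/(216) = 0.02893, so d_i1 = 34.57 cm.
The intermediate image is 34.57 cm to the right of lens 1, which is 52.3 − (34.57) = 17.73 cm to the left of lens 2, so d_o2 = +17.73 cm.
Lens 2 is diverging, so f₂ = −9.30 cm.
Lens 2: 1/d_i2 = 1/f₂ − 1/d_o2 = 1/(-9.30) − 1/(17.73) = -0.1639, so d_i2 = -6.10 cm.
The final image is virtual, 6.10 cm to the left of lens 2 (overall magnification ≈ -0.055).

6.10 cm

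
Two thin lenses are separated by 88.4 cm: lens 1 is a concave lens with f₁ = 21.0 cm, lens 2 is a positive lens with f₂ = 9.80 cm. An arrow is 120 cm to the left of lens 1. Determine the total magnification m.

f₁ = −21.0 cm (diverging).
Lens 1: 1/d_i1 = 1/(-21.0) − 1/(120) = -0.05595, so d_i1 = -17.87 cm; m₁ = −d_i1/d_o1 = +0.1489.
d_o2 = 88.4 − (-17.87) = 106.3 cm.
Lens 2: 1/d_i2 = 1/(9.80) − 1/(106.3) = 0.09263, so d_i2 = 10.80 cm; m₂ = −d_i2/d_o2 = -0.1016.
m = m₁·m₂ = (+0.1489)(-0.1016) = -0.0151.

m = -0.0151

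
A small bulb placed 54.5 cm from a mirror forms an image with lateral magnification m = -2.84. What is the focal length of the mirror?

f = 40.3 cm (concave)

m = −d_i/d_o ⇒ d_i = −m·d_o = −(-2.84)·(54.5) = 154.8 cm.
1/f = 1/d_o + 1/d_i = 1/(54.5) + 1/(154.8) = 0.02481, so f = 40.3 cm.
Since f is positive, the mirror is concave.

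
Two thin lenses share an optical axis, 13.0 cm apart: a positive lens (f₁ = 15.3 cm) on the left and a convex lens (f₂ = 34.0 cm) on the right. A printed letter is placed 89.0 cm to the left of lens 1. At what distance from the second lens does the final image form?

4.72 cm

Lens 1: 1/d_i1 = 1/f₁ − 1/d_o1 = 1/(15.3) − 1/(89.0) = 0.05412, so d_i1 = 18.48 cm.
The intermediate image is 18.48 cm to the right of lens 1, which lies 5.480 cm to the right of lens 2 — a virtual object — so d_o2 = −5.480 cm.
Lens 2: 1/d_i2 = 1/f₂ − 1/d_o2 = 1/(34.0) − 1/(-5.480) = 0.2119, so d_i2 = 4.72 cm.
The final image is real, 4.72 cm to the right of lens 2 (overall magnification ≈ -0.18).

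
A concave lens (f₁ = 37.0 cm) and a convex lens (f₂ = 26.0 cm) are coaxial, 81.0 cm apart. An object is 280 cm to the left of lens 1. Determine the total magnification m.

m = -0.0346

f₁ = −37.0 cm (diverging).
Lens 1: 1/d_i1 = 1/(-37.0) − 1/(280) = -0.03060, so d_i1 = -32.68 cm; m₁ = −d_i1/d_o1 = +0.1167.
d_o2 = 81.0 − (-32.68) = 113.7 cm.
Lens 2: 1/d_i2 = 1/(26.0) − 1/(113.7) = 0.02967, so d_i2 = 33.71 cm; m₂ = −d_i2/d_o2 = -0.2965.
m = m₁·m₂ = (+0.1167)(-0.2965) = -0.0346.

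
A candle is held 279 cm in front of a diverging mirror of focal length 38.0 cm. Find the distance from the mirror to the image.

For a diverging mirror, f = -38.0 cm.
Mirror equation: 1/s_i = 1/f − 1/s_o = 1/(-38.00) − 1/(279) = -0.02632 − 0.003584 = -0.02990, so s_i = -33.4 cm.
The image is virtual, upright and reduced, behind the mirror.

33.4 cm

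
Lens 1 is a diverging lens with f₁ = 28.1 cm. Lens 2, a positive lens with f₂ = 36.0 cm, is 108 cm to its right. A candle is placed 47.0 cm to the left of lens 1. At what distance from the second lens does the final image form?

Lens 1 is diverging, so f₁ = −28.1 cm.
Lens 1: 1/d_i1 = 1/f₁ − 1/d_o1 = 1/(-28.1) − 1/(47.0) = -0.05686, so d_i1 = -17.59 cm.
The intermediate image is 17.59 cm to the left of lens 1 (virtual), which is 108 − (-17.59) = 125.6 cm to the left of lens 2, so d_o2 = +125.6 cm.
Lens 2: 1/d_i2 = 1/f₂ − 1/d_o2 = 1/(36.0) − 1/(125.6) = 0.01982, so d_i2 = 50.5 cm.
The final image is real, 50.5 cm to the right of lens 2 (overall magnification ≈ -0.15).

50.5 cm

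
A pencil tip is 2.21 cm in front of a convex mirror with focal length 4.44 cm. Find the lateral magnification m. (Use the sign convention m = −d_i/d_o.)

m = +0.668

For a convex mirror, f = -4.44 cm.
1/d_i = 1/f − 1/d_o = 1/(-4.440) − 1/(2.21) = -0.6777, so d_i = -1.476 cm.
m = −d_i/d_o = −(-1.476)/(2.21) = +0.668.
The image is virtual, upright and reduced, behind the mirror.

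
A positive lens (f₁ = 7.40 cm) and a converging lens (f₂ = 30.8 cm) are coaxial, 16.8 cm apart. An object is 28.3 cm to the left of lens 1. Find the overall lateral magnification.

Lens 1: 1/d_i1 = 1/(7.40) − 1/(28.3) = 0.09980, so d_i1 = 10.02 cm; m₁ = −d_i1/d_o1 = -0.3541.
d_o2 = 16.8 − (10.02) = 6.780 cm.
Lens 2: 1/d_i2 = 1/(30.8) − 1/(6.780) = -0.1150, so d_i2 = -8.694 cm; m₂ = −d_i2/d_o2 = +1.282.
m = m₁·m₂ = (-0.3541)(+1.282) = -0.454.

m = -0.454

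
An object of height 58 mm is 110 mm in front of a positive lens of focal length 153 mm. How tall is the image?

1/d_i = 1/f − 1/d_o = 1/(153.0) − 1/(110) = -0.002555, so d_i = -391.4 mm.
m = −d_i/d_o = +3.558.
|h_i| = |m|·h_o = 3.558 × 58 = 206 mm. The image is virtual, upright and enlarged, on the same side as the object.

206 mm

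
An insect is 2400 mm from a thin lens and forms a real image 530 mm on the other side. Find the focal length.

Real image ⇒ d_i = +530 mm.
1/f = 1/d_o + 1/d_i = 1/(2400) + 1/(530) = 0.002303, so f = 434 mm.
Since f is positive, the thin lens is converging.

f = 434 mm (converging)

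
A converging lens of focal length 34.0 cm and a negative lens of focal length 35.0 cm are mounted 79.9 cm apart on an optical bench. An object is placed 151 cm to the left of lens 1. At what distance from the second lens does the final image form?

Lens 1: 1/d_i1 = 1/f₁ − 1/d_o1 = 1/(34.0) − 1/(151) = 0.02279, so d_i1 = 43.88 cm.
The intermediate image is 43.88 cm to the right of lens 1, which is 79.9 − (43.88) = 36.02 cm to the left of lens 2, so d_o2 = +36.02 cm.
Lens 2 is diverging, so f₂ = −35.0 cm.
Lens 2: 1/d_i2 = 1/f₂ − 1/d_o2 = 1/(-35.0) − 1/(36.02) = -0.05633, so d_i2 = -17.8 cm.
The final image is virtual, 17.8 cm to the left of lens 2 (overall magnification ≈ -0.14).

17.8 cm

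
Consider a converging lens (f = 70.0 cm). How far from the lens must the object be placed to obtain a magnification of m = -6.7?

80.4 cm

m = −d_i/d_o ⇒ d_i = −m·d_o.
1/f = 1/d_o + 1/d_i = 1/d_o − 1/(m·d_o) = (1 − 1/m)/d_o, so d_o = f(1 − 1/m) = (70.00)(1 − 1/(-6.7)) = 80.4 cm.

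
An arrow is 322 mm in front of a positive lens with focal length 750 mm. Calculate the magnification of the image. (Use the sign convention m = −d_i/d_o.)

m = +1.75

1/d_i = 1/f − 1/d_o = 1/(750.0) − 1/(322) = -0.001772, so d_i = -564.3 mm.
m = −d_i/d_o = −(-564.3)/(322) = +1.75.
The image is virtual, upright and enlarged, on the same side as the object.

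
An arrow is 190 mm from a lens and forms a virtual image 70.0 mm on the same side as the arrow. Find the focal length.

Virtual image ⇒ d_i = −70.0 mm.
1/f = 1/d_o + 1/d_i = 1/(190) + 1/(-70.0) = -0.009023, so f = -111 mm.
Since f is negative, the lens is diverging.

f = -111 mm (diverging)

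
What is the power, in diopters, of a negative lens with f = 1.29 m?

For a negative lens, f = −1.29 m.
P = 1/f = 1/(-1.29 m) = -0.775 D.

P = -0.775 D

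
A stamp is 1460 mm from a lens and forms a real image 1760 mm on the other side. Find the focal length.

Real image ⇒ d_i = +1760 mm.
1/f = 1/d_o + 1/d_i = 1/(1460) + 1/(1760) = 0.001253, so f = 798 mm.
Since f is positive, the lens is converging.

f = 798 mm (converging)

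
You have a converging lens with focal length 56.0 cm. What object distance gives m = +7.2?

48.2 cm

m = −d_i/d_o ⇒ d_i = −m·d_o.
1/f = 1/d_o + 1/d_i = 1/d_o − 1/(m·d_o) = (1 − 1/m)/d_o, so d_o = f(1 − 1/m) = (56.00)(1 − 1/(+7.2)) = 48.2 cm.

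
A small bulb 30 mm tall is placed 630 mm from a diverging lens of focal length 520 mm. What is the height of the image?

13.6 mm

For a diverging lens, f = -520 mm.
1/d_i = 1/f − 1/d_o = 1/(-520.0) − 1/(630) = -0.003510, so d_i = -284.9 mm.
m = −d_i/d_o = +0.4522.
|h_i| = |m|·h_o = 0.4522 × 30 = 13.6 mm. The image is virtual, upright and reduced, on the same side as the object.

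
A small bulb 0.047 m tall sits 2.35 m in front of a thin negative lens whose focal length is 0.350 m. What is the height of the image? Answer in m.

0.00609 m

For a negative lens, f = -0.350 m.
1/d_i = 1/f − 1/d_o = 1/(-0.3500) − 1/(2.35) = -3.283, so d_i = -0.3046 m.
m = −d_i/d_o = +0.1296.
|h_i| = |m|·h_o = 0.1296 × 0.047 = 0.00609 m. The image is virtual, upright and reduced, on the same side as the object.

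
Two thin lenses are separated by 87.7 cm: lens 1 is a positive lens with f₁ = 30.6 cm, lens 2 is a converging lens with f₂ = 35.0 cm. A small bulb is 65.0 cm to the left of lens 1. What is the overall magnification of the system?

m = -6.08

Lens 1: 1/d_i1 = 1/(30.6) − 1/(65.0) = 0.01730, so d_i1 = 57.82 cm; m₁ = −d_i1/d_o1 = -0.8895.
d_o2 = 87.7 − (57.82) = 29.88 cm.
Lens 2: 1/d_i2 = 1/(35.0) − 1/(29.88) = -0.004896, so d_i2 = -204.3 cm; m₂ = −d_i2/d_o2 = +6.836.
m = m₁·m₂ = (-0.8895)(+6.836) = -6.08.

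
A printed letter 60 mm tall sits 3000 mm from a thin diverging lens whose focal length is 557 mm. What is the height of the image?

For a diverging lens, f = -557 mm.
1/d_i = 1/f − 1/d_o = 1/(-557.0) − 1/(3000) = -0.002129, so d_i = -469.8 mm.
m = −d_i/d_o = +0.1566.
|h_i| = |m|·h_o = 0.1566 × 60 = 9.40 mm. The image is virtual, upright and reduced, on the same side as the object.

9.40 mm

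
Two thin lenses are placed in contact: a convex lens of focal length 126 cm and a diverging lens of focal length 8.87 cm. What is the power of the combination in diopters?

P = -10.5 D

P₁ = 1/f₁ = 1/(1.26 m) = +0.7937 D; P₂ = 1/f₂ = 1/(-0.0887 m) = -11.27 D.
For thin lenses in contact, P = P₁ + P₂ = (+0.7937) + (-11.27) = -10.5 D.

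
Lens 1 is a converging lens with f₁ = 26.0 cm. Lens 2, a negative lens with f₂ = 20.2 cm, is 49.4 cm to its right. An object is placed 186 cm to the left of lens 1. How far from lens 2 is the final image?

Lens 1: 1/d_i1 = 1/f₁ − 1/d_o1 = 1/(26.0) − 1/(186) = 0.03309, so d_i1 = 30.23 cm.
The intermediate image is 30.23 cm to the right of lens 1, which is 49.4 − (30.23) = 19.17 cm to the left of lens 2, so d_o2 = +19.17 cm.
Lens 2 is diverging, so f₂ = −20.2 cm.
Lens 2: 1/d_i2 = 1/f₂ − 1/d_o2 = 1/(-20.2) − 1/(19.17) = -0.1017, so d_i2 = -9.84 cm.
The final image is virtual, 9.84 cm to the left of lens 2 (overall magnification ≈ -0.083).

9.84 cm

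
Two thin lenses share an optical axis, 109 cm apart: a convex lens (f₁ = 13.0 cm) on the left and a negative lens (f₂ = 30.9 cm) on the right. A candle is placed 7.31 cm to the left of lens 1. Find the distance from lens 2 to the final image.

24.8 cm

Lens 1: 1/d_i1 = 1/f₁ − 1/d_o1 = 1/(13.0) − 1/(7.31) = -0.05988, so d_i1 = -16.70 cm.
The intermediate image is 16.70 cm to the left of lens 1 (virtual), which is 109 − (-16.70) = 125.7 cm to the left of lens 2, so d_o2 = +125.7 cm.
Lens 2 is diverging, so f₂ = −30.9 cm.
Lens 2: 1/d_i2 = 1/f₂ − 1/d_o2 = 1/(-30.9) − 1/(125.7) = -0.04032, so d_i2 = -24.8 cm.
The final image is virtual, 24.8 cm to the left of lens 2 (overall magnification ≈ 0.45).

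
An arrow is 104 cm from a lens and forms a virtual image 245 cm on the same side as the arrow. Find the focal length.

Virtual image ⇒ d_i = −245 cm.
1/f = 1/d_o + 1/d_i = 1/(104) + 1/(-245) = 0.005534, so f = 181 cm.
Since f is positive, the lens is converging.

f = 181 cm (converging)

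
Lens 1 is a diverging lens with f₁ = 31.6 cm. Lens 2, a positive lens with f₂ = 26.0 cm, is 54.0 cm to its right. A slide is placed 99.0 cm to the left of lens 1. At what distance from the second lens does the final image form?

Lens 1 is diverging, so f₁ = −31.6 cm.
Lens 1: 1/d_i1 = 1/f₁ − 1/d_o1 = 1/(-31.6) − 1/(99.0) = -0.04175, so d_i1 = -23.95 cm.
The intermediate image is 23.95 cm to the left of lens 1 (virtual), which is 54.0 − (-23.95) = 77.95 cm to the left of lens 2, so d_o2 = +77.95 cm.
Lens 2: 1/d_i2 = 1/f₂ − 1/d_o2 = 1/(26.0) − 1/(77.95) = 0.02563, so d_i2 = 39.0 cm.
The final image is real, 39.0 cm to the right of lens 2 (overall magnification ≈ -0.12).

39.0 cm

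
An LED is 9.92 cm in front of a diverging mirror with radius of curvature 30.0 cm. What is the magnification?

m = +0.602

f = R/2 = 30.0/2 = 15.00 cm; for a diverging mirror, f = -15.00 cm.
1/d_i = 1/f − 1/d_o = 1/(-15.00) − 1/(9.92) = -0.1675, so d_i = -5.971 cm.
m = −d_i/d_o = −(-5.971)/(9.92) = +0.602.
The image is virtual, upright and reduced, behind the mirror.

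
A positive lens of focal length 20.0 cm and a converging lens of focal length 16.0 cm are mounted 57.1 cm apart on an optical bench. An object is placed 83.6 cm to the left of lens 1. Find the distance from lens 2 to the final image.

Lens 1: 1/d_i1 = 1/f₁ − 1/d_o1 = 1/(20.0) − 1/(83.6) = 0.03804, so d_i1 = 26.29 cm.
The intermediate image is 26.29 cm to the right of lens 1, which is 57.1 − (26.29) = 30.81 cm to the left of lens 2, so d_o2 = +30.81 cm.
Lens 2: 1/d_i2 = 1/f₂ − 1/d_o2 = 1/(16.0) − 1/(30.81) = 0.03004, so d_i2 = 33.3 cm.
The final image is real, 33.3 cm to the right of lens 2 (overall magnification ≈ 0.34).

33.3 cm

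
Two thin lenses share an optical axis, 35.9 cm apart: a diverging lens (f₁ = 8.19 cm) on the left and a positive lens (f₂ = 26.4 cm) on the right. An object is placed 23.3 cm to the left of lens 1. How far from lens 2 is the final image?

71.2 cm

Lens 1 is diverging, so f₁ = −8.19 cm.
Lens 1: 1/d_i1 = 1/f₁ − 1/d_o1 = 1/(-8.19) − 1/(23.3) = -0.1650, so d_i1 = -6.060 cm.
The intermediate image is 6.060 cm to the left of lens 1 (virtual), which is 35.9 − (-6.060) = 41.96 cm to the left of lens 2, so d_o2 = +41.96 cm.
Lens 2: 1/d_i2 = 1/f₂ − 1/d_o2 = 1/(26.4) − 1/(41.96) = 0.01405, so d_i2 = 71.2 cm.
The final image is real, 71.2 cm to the right of lens 2 (overall magnification ≈ -0.44).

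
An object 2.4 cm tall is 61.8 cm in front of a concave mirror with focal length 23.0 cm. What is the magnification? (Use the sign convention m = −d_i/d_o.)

m = -0.593

1/d_i = 1/f − 1/d_o = 1/(23.00) − 1/(61.8) = 0.02730, so d_i = 36.63 cm.
m = −d_i/d_o = −(36.63)/(61.8) = -0.593.
The image is real, inverted and reduced, in front of the mirror.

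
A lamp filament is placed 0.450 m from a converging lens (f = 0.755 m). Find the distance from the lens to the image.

1.11 m

Thin-lens equation: 1/s_i = 1/f − 1/s_o = 1/(0.7550) − 1/(0.450) = 1.325 − 2.222 = -0.8977, so s_i = -1.11 m.
The image is virtual, upright and enlarged, on the same side as the object.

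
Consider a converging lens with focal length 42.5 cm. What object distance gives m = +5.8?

35.2 cm

m = −d_i/d_o ⇒ d_i = −m·d_o.
1/f = 1/d_o + 1/d_i = 1/d_o − 1/(m·d_o) = (1 − 1/m)/d_o, so d_o = f(1 − 1/m) = (42.50)(1 − 1/(+5.8)) = 35.2 cm.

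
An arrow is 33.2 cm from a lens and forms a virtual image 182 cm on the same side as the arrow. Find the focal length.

Virtual image ⇒ d_i = −182 cm.
1/f = 1/d_o + 1/d_i = 1/(33.2) + 1/(-182) = 0.02463, so f = 40.6 cm.
Since f is positive, the lens is converging.

f = 40.6 cm (converging)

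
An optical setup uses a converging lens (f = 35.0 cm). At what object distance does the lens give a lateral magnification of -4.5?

m = −d_i/d_o ⇒ d_i = −m·d_o.
1/f = 1/d_o + 1/d_i = 1/d_o − 1/(m·d_o) = (1 − 1/m)/d_o, so d_o = f(1 − 1/m) = (35.00)(1 − 1/(-4.5)) = 42.8 cm.

42.8 cm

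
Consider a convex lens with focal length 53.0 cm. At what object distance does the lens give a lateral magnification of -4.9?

m = −d_i/d_o ⇒ d_i = −m·d_o.
1/f = 1/d_o + 1/d_i = 1/d_o − 1/(m·d_o) = (1 − 1/m)/d_o, so d_o = f(1 − 1/m) = (53.00)(1 − 1/(-4.9)) = 63.8 cm.

63.8 cm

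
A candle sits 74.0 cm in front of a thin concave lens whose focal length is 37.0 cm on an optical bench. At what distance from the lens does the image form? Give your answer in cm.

For a concave lens, f = -37.0 cm.
Lens equation: 1/v = 1/f − 1/u = 1/(-37.00) − 1/(74.0) = -0.02703 − 0.01351 = -0.04054, so v = -24.7 cm.
The image is virtual, upright and reduced, on the same side as the object.

24.7 cm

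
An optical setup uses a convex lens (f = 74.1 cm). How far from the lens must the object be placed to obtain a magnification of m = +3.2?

m = −d_i/d_o ⇒ d_i = −m·d_o.
1/f = 1/d_o + 1/d_i = 1/d_o − 1/(m·d_o) = (1 − 1/m)/d_o, so d_o = f(1 − 1/m) = (74.10)(1 − 1/(+3.2)) = 50.9 cm.

50.9 cm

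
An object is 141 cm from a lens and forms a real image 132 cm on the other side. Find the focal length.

f = 68.2 cm (converging)

Real image ⇒ d_i = +132 cm.
1/f = 1/d_o + 1/d_i = 1/(141) + 1/(132) = 0.01467, so f = 68.2 cm.
Since f is positive, the lens is converging.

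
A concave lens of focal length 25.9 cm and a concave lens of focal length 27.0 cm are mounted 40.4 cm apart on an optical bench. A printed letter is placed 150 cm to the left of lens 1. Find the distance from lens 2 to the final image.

Lens 1 is diverging, so f₁ = −25.9 cm.
Lens 1: 1/d_i1 = 1/f₁ − 1/d_o1 = 1/(-25.9) − 1/(150) = -0.04528, so d_i1 = -22.09 cm.
The intermediate image is 22.09 cm to the left of lens 1 (virtual), which is 40.4 − (-22.09) = 62.49 cm to the left of lens 2, so d_o2 = +62.49 cm.
Lens 2 is diverging, so f₂ = −27.0 cm.
Lens 2: 1/d_i2 = 1/f₂ − 1/d_o2 = 1/(-27.0) − 1/(62.49) = -0.05304, so d_i2 = -18.9 cm.
The final image is virtual, 18.9 cm to the left of lens 2 (overall magnification ≈ 0.044).

18.9 cm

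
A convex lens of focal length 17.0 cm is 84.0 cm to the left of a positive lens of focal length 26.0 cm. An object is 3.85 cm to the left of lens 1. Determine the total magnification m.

m = -0.534

Lens 1: 1/d_i1 = 1/(17.0) − 1/(3.85) = -0.2009, so d_i1 = -4.977 cm; m₁ = −d_i1/d_o1 = +1.293.
d_o2 = 84.0 − (-4.977) = 88.98 cm.
Lens 2: 1/d_i2 = 1/(26.0) − 1/(88.98) = 0.02722, so d_i2 = 36.73 cm; m₂ = −d_i2/d_o2 = -0.4128.
m = m₁·m₂ = (+1.293)(-0.4128) = -0.534.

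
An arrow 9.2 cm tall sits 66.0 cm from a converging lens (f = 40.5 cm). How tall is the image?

14.6 cm

1/d_i = 1/f − 1/d_o = 1/(40.50) − 1/(66.0) = 0.009540, so d_i = 104.8 cm.
m = −d_i/d_o = -1.588.
|h_i| = |m|·h_o = 1.588 × 9.2 = 14.6 cm. The image is real, inverted and enlarged, on the far side of the lens.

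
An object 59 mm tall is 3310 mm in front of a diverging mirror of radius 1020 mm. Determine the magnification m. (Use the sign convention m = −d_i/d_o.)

f = R/2 = 1020/2 = 510.0 mm; for a diverging mirror, f = -510.0 mm.
1/d_i = 1/f − 1/d_o = 1/(-510.0) − 1/(3310) = -0.002263, so d_i = -441.9 mm.
m = −d_i/d_o = −(-441.9)/(3310) = +0.134.
The image is virtual, upright and reduced, behind the mirror.

m = +0.134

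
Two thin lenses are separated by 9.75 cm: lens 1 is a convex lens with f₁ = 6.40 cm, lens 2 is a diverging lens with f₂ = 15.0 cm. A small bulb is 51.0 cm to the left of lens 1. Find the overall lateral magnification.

Lens 1: 1/d_i1 = 1/(6.40) − 1/(51.0) = 0.1366, so d_i1 = 7.318 cm; m₁ = −d_i1/d_o1 = -0.1435.
d_o2 = 9.75 − (7.318) = 2.432 cm.
f₂ = −15.0 cm (diverging).
Lens 2: 1/d_i2 = 1/(-15.0) − 1/(2.432) = -0.4779, so d_i2 = -2.093 cm; m₂ = −d_i2/d_o2 = +0.8605.
m = m₁·m₂ = (-0.1435)(+0.8605) = -0.123.

m = -0.123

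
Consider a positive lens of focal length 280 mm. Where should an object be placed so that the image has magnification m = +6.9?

m = −d_i/d_o ⇒ d_i = −m·d_o.
1/f = 1/d_o + 1/d_i = 1/d_o − 1/(m·d_o) = (1 − 1/m)/d_o, so d_o = f(1 − 1/m) = (280.0)(1 − 1/(+6.9)) = 239 mm.

239 mm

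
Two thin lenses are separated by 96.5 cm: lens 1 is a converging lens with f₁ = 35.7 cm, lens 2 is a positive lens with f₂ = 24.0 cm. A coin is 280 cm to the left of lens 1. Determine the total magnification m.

Lens 1: 1/d_i1 = 1/(35.7) − 1/(280) = 0.02444, so d_i1 = 40.92 cm; m₁ = −d_i1/d_o1 = -0.1461.
d_o2 = 96.5 − (40.92) = 55.58 cm.
Lens 2: 1/d_i2 = 1/(24.0) − 1/(55.58) = 0.02367, so d_i2 = 42.24 cm; m₂ = −d_i2/d_o2 = -0.7600.
m = m₁·m₂ = (-0.1461)(-0.7600) = +0.111.

m = +0.111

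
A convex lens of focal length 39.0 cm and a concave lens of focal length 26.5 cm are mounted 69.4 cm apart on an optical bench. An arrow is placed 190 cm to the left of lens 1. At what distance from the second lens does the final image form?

Lens 1: 1/d_i1 = 1/f₁ − 1/d_o1 = 1/(39.0) − 1/(190) = 0.02038, so d_i1 = 49.07 cm.
The intermediate image is 49.07 cm to the right of lens 1, which is 69.4 − (49.07) = 20.33 cm to the left of lens 2, so d_o2 = +20.33 cm.
Lens 2 is diverging, so f₂ = −26.5 cm.
Lens 2: 1/d_i2 = 1/f₂ − 1/d_o2 = 1/(-26.5) − 1/(20.33) = -0.08692, so d_i2 = -11.5 cm.
The final image is virtual, 11.5 cm to the left of lens 2 (overall magnification ≈ -0.15).

11.5 cm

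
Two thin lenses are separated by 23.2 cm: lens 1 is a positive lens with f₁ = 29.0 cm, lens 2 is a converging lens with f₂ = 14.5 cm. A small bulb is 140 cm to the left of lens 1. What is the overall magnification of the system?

m = -0.136

Lens 1: 1/d_i1 = 1/(29.0) − 1/(140) = 0.02734, so d_i1 = 36.58 cm; m₁ = −d_i1/d_o1 = -0.2613.
d_o2 = 23.2 − (36.58) = -13.38 cm (virtual object).
Lens 2: 1/d_i2 = 1/(14.5) − 1/(-13.38) = 0.1437, so d_i2 = 6.959 cm; m₂ = −d_i2/d_o2 = +0.5201.
m = m₁·m₂ = (-0.2613)(+0.5201) = -0.136.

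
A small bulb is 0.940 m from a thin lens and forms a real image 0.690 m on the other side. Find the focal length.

Real image ⇒ d_i = +0.690 m.
1/f = 1/d_o + 1/d_i = 1/(0.940) + 1/(0.690) = 2.513, so f = 0.398 m.
Since f is positive, the thin lens is converging.

f = 0.398 m (converging)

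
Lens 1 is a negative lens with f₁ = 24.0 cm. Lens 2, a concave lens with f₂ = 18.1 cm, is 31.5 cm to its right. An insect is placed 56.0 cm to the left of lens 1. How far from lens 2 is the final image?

Lens 1 is diverging, so f₁ = −24.0 cm.
Lens 1: 1/d_i1 = 1/f₁ − 1/d_o1 = 1/(-24.0) − 1/(56.0) = -0.05952, so d_i1 = -16.80 cm.
The intermediate image is 16.80 cm to the left of lens 1 (virtual), which is 31.5 − (-16.80) = 48.30 cm to the left of lens 2, so d_o2 = +48.30 cm.
Lens 2 is diverging, so f₂ = −18.1 cm.
Lens 2: 1/d_i2 = 1/f₂ − 1/d_o2 = 1/(-18.1) − 1/(48.30) = -0.07595, so d_i2 = -13.2 cm.
The final image is virtual, 13.2 cm to the left of lens 2 (overall magnification ≈ 0.082).

13.2 cm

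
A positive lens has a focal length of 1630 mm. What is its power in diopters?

P = +0.613 D

f = 163 cm = 1.63 m.
P = 1/f = 1/(1.63 m) = +0.613 D.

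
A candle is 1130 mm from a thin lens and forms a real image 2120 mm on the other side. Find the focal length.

Real image ⇒ d_i = +2120 mm.
1/f = 1/d_o + 1/d_i = 1/(1130) + 1/(2120) = 0.001357, so f = 737 mm.
Since f is positive, the thin lens is converging.

f = 737 mm (converging)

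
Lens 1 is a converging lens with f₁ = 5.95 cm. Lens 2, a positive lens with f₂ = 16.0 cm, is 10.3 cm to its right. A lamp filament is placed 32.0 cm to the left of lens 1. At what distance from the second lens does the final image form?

3.68 cm

Lens 1: 1/d_i1 = 1/f₁ − 1/d_o1 = 1/(5.95) − 1/(32.0) = 0.1368, so d_i1 = 7.309 cm.
The intermediate image is 7.309 cm to the right of lens 1, which is 10.3 − (7.309) = 2.991 cm to the left of lens 2, so d_o2 = +2.991 cm.
Lens 2: 1/d_i2 = 1/f₂ − 1/d_o2 = 1/(16.0) − 1/(2.991) = -0.2718, so d_i2 = -3.68 cm.
The final image is virtual, 3.68 cm to the left of lens 2 (overall magnification ≈ -0.28).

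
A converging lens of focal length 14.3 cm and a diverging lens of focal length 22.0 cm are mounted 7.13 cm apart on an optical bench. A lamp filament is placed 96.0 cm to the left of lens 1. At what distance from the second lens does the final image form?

Lens 1: 1/d_i1 = 1/f₁ − 1/d_o1 = 1/(14.3) − 1/(96.0) = 0.05951, so d_i1 = 16.80 cm.
The intermediate image is 16.80 cm to the right of lens 1, which lies 9.670 cm to the right of lens 2 — a virtual object — so d_o2 = −9.670 cm.
Lens 2 is diverging, so f₂ = −22.0 cm.
Lens 2: 1/d_i2 = 1/f₂ − 1/d_o2 = 1/(-22.0) − 1/(-9.670) = 0.05796, so d_i2 = 17.3 cm.
The final image is real, 17.3 cm to the right of lens 2 (overall magnification ≈ -0.31).

17.3 cm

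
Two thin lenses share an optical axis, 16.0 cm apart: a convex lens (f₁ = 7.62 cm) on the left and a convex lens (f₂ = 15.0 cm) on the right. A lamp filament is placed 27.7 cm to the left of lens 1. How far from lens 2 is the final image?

8.66 cm

Lens 1: 1/d_i1 = 1/f₁ − 1/d_o1 = 1/(7.62) − 1/(27.7) = 0.09513, so d_i1 = 10.51 cm.
The intermediate image is 10.51 cm to the right of lens 1, which is 16.0 − (10.51) = 5.490 cm to the left of lens 2, so d_o2 = +5.490 cm.
Lens 2: 1/d_i2 = 1/f₂ − 1/d_o2 = 1/(15.0) − 1/(5.490) = -0.1155, so d_i2 = -8.66 cm.
The final image is virtual, 8.66 cm to the left of lens 2 (overall magnification ≈ -0.60).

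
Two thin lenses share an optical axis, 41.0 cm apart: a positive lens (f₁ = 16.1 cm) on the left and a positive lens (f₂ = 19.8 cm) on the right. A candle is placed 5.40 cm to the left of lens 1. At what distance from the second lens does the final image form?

33.2 cm

Lens 1: 1/d_i1 = 1/f₁ − 1/d_o1 = 1/(16.1) − 1/(5.40) = -0.1231, so d_i1 = -8.125 cm.
The intermediate image is 8.125 cm to the left of lens 1 (virtual), which is 41.0 − (-8.125) = 49.12 cm to the left of lens 2, so d_o2 = +49.12 cm.
Lens 2: 1/d_i2 = 1/f₂ − 1/d_o2 = 1/(19.8) − 1/(49.12) = 0.03015, so d_i2 = 33.2 cm.
The final image is real, 33.2 cm to the right of lens 2 (overall magnification ≈ -1.0).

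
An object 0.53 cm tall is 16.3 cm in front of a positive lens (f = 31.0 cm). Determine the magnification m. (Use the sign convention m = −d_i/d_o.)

1/d_i = 1/f − 1/d_o = 1/(31.00) − 1/(16.3) = -0.02909, so d_i = -34.37 cm.
m = −d_i/d_o = −(-34.37)/(16.3) = +2.11.
The image is virtual, upright and enlarged, on the same side as the object.

m = +2.11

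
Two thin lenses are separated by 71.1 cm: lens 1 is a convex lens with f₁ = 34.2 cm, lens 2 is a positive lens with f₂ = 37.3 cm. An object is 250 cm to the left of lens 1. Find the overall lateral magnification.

m = -1.02

Lens 1: 1/d_i1 = 1/(34.2) − 1/(250) = 0.02524, so d_i1 = 39.62 cm; m₁ = −d_i1/d_o1 = -0.1585.
d_o2 = 71.1 − (39.62) = 31.48 cm.
Lens 2: 1/d_i2 = 1/(37.3) − 1/(31.48) = -0.004957, so d_i2 = -201.8 cm; m₂ = −d_i2/d_o2 = +6.409.
m = m₁·m₂ = (-0.1585)(+6.409) = -1.02.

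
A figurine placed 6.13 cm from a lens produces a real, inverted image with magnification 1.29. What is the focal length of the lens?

f = 3.45 cm (converging)

m = −d_i/d_o ⇒ d_i = −m·d_o = −(-1.29)·(6.13) = 7.908 cm.
1/f = 1/d_o + 1/d_i = 1/(6.13) + 1/(7.908) = 0.2896, so f = 3.45 cm.
Since f is positive, the lens is converging.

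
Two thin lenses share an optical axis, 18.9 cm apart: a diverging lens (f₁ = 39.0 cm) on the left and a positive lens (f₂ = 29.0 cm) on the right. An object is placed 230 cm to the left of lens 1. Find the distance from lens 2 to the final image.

65.2 cm

Lens 1 is diverging, so f₁ = −39.0 cm.
Lens 1: 1/d_i1 = 1/f₁ − 1/d_o1 = 1/(-39.0) − 1/(230) = -0.02999, so d_i1 = -33.35 cm.
The intermediate image is 33.35 cm to the left of lens 1 (virtual), which is 18.9 − (-33.35) = 52.25 cm to the left of lens 2, so d_o2 = +52.25 cm.
Lens 2: 1/d_i2 = 1/f₂ − 1/d_o2 = 1/(29.0) − 1/(52.25) = 0.01534, so d_i2 = 65.2 cm.
The final image is real, 65.2 cm to the right of lens 2 (overall magnification ≈ -0.18).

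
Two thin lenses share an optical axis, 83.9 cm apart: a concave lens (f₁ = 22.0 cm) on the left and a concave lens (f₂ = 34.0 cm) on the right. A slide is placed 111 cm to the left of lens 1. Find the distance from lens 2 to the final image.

25.5 cm

Lens 1 is diverging, so f₁ = −22.0 cm.
Lens 1: 1/d_i1 = 1/f₁ − 1/d_o1 = 1/(-22.0) − 1/(111) = -0.05446, so d_i1 = -18.36 cm.
The intermediate image is 18.36 cm to the left of lens 1 (virtual), which is 83.9 − (-18.36) = 102.3 cm to the left of lens 2, so d_o2 = +102.3 cm.
Lens 2 is diverging, so f₂ = −34.0 cm.
Lens 2: 1/d_i2 = 1/f₂ − 1/d_o2 = 1/(-34.0) − 1/(102.3) = -0.03919, so d_i2 = -25.5 cm.
The final image is virtual, 25.5 cm to the left of lens 2 (overall magnification ≈ 0.041).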